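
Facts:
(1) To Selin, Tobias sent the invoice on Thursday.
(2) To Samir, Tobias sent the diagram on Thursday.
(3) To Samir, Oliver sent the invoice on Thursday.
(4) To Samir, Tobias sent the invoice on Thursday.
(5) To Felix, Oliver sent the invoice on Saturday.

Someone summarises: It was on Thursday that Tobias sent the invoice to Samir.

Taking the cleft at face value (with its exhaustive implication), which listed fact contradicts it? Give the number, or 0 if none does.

Focus of the cleft: "on Thursday" (the setting). Presupposed background: agent = Tobias, thing = the invoice, recipient = Samir.
Exhaustivity: on Thursday is the only setting satisfying that background.
No listed fact matches the background with a different setting. Exhaustivity holds.

0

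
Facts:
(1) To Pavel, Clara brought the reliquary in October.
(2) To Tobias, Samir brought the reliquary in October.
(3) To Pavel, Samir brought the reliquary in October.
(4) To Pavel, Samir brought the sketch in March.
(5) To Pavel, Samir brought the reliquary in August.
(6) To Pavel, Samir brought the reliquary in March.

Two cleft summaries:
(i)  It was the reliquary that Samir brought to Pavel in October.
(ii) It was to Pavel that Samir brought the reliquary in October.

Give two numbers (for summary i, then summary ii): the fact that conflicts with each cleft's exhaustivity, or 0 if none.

(i): focus "the reliquary". No fact shares Samir as agent and Pavel as recipient and in October as setting with a different thing. 0.
(ii): focus "Pavel". Looking for Samir as agent and the reliquary as thing and in October as setting with some other recipient — fact (2) has Tobias there. Refuted.

0, 2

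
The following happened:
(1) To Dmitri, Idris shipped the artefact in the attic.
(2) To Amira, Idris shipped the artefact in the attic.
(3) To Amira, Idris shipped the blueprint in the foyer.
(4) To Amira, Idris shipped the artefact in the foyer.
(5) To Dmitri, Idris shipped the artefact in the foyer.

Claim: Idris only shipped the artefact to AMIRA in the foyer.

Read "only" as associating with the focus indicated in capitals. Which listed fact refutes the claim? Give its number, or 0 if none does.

The capitals mark "Amira" as focus. So "only" rules out other recipients, with the rest (agent = Idris, thing = the artefact, setting = in the foyer) as background.
Fact (5) matches on agent = Idris, thing = the artefact, setting = in the foyer, but has recipient = Dmitri instead. That refutes the claim.

5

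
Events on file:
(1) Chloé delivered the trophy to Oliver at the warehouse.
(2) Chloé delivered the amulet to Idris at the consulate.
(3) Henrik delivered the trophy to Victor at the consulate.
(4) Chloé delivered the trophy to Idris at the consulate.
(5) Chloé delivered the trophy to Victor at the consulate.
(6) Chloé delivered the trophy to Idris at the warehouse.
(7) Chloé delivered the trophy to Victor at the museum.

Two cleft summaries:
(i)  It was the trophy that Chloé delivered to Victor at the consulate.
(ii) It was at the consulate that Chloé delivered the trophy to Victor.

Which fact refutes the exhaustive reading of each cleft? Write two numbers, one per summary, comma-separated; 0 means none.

0, 7

Summary (i) focuses "the trophy" (the thing); background same agent, recipient, setting (Chloé / Victor / at the consulate). No fact matches that background with a different thing, so 0.
Summary (ii) focuses "at the consulate" (the setting); background same agent, thing, recipient (Chloé / the trophy / Victor). Fact (7) matches that background with setting = at the museum — refutes (ii).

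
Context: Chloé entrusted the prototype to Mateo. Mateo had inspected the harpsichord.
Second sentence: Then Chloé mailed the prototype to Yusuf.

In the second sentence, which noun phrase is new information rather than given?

Yusuf

"Chloé" and "the prototype" in the second sentence are given — already mentioned in the context.
"Yusuf" has no antecedent in the context; it is discourse-new.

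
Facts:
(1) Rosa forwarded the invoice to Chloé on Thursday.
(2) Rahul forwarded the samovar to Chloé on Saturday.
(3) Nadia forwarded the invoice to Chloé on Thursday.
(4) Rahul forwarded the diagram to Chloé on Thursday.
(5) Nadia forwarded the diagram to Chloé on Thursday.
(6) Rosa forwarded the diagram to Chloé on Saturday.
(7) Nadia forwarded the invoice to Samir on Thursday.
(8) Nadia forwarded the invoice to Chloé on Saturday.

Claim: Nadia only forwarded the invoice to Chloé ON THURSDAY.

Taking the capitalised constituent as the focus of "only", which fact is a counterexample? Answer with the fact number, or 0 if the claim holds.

8

The capitals mark "on Thursday" as focus. So "only" rules out other settings, with the rest (Nadia as agent and the invoice as thing and Chloé as recipient) as background.
Fact (8) shares the background but differs in setting (on Saturday) — a counterexample.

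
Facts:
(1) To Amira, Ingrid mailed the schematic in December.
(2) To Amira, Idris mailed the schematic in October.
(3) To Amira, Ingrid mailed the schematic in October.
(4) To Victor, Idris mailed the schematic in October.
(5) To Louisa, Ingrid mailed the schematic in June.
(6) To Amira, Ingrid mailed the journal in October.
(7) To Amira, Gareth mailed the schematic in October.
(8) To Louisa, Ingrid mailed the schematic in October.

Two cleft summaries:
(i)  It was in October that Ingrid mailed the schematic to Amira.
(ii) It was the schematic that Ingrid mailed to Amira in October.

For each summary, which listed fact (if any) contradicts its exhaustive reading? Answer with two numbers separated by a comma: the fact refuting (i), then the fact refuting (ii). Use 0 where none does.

Summary (i) focuses "in October" (the setting); background agent = Ingrid, thing = the schematic, recipient = Amira. Fact (1) matches that background with setting = in December — refutes (i).
Summary (ii) focuses "the schematic" (the thing); background agent = Ingrid, recipient = Amira, setting = in October. Fact (6) matches that background with thing = the journal — refutes (ii).

1, 6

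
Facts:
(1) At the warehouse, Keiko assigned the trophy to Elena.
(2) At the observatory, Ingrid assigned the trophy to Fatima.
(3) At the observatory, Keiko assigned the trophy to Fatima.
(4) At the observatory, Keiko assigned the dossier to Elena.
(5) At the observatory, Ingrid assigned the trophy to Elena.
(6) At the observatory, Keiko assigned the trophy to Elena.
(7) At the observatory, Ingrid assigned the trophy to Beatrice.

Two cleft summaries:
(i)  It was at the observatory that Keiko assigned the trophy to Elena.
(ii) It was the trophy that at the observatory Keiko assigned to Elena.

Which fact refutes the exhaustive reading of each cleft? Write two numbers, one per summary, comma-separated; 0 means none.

Summary (i) focuses "at the observatory" (the setting); background Keiko as agent and the trophy as thing and Elena as recipient. Fact (1) matches that background with setting = at the warehouse — refutes (i).
Summary (ii) focuses "the trophy" (the thing); background Keiko as agent and Elena as recipient and at the observatory as setting. Fact (4) matches that background with thing = the dossier — refutes (ii).

1, 4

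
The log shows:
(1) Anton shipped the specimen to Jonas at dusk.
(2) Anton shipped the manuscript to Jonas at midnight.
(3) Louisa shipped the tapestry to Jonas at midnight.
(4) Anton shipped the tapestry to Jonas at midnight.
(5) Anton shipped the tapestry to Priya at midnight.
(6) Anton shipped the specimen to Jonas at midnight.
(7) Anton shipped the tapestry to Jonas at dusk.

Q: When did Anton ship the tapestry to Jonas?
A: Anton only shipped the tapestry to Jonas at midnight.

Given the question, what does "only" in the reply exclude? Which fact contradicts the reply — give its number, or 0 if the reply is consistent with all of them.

The question "When did ...?" targets the setting, so in the reply the focus falls on "at midnight".
So "only" ranges over settings; the rest (same agent, thing, recipient (Anton / the tapestry / Jonas)) is presupposed.
Fact (7) keeps same agent, thing, recipient (Anton / the tapestry / Jonas) but has setting = at dusk; that refutes the reply.
(Fact (2) would refute a reading with focus on the thing — but that is not what the question asks.)

7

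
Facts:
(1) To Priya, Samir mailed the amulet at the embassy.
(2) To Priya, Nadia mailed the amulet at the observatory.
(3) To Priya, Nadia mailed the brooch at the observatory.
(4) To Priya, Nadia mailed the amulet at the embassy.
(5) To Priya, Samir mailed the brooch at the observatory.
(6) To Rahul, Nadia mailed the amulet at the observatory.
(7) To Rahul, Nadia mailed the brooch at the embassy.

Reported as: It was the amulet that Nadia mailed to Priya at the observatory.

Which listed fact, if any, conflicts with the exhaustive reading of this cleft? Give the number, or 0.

Focus of the cleft: "the amulet" (the thing). Presupposed background: same agent, recipient, setting (Nadia / Priya / at the observatory).
Exhaustivity: the amulet is the only thing satisfying that background.
But fact (3) also has same agent, recipient, setting (Nadia / Priya / at the observatory), with thing = the brooch — so the exhaustive reading fails.

3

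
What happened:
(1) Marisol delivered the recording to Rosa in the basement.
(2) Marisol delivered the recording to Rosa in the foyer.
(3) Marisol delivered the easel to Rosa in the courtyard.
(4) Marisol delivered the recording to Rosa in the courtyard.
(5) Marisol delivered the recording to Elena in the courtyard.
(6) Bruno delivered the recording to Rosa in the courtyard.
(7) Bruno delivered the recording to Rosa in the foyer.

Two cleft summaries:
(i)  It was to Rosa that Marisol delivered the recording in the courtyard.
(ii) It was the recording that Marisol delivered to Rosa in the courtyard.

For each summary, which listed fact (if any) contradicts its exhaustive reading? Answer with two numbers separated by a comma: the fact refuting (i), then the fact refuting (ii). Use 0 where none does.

Summary (i) focuses "Rosa" (the recipient); background same agent, thing, setting (Marisol / the recording / in the courtyard). Fact (5) matches that background with recipient = Elena — refutes (i).
Summary (ii) focuses "the recording" (the thing); background same agent, recipient, setting (Marisol / Rosa / in the courtyard). Fact (3) matches that background with thing = the easel — refutes (ii).

5, 3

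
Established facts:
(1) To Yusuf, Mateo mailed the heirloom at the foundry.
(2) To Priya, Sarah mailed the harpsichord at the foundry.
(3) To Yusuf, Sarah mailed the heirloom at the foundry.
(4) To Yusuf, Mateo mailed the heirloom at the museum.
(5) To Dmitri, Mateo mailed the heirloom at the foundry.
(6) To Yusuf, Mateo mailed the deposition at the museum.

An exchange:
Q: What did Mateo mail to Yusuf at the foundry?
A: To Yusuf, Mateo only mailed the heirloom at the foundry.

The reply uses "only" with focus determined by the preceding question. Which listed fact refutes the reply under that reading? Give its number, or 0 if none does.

The question "What did ...?" targets the thing, so in the reply the focus falls on "the heirloom".
"Only" then excludes alternative things while the background — Mateo as agent and Yusuf as recipient and at the foundry as setting — is held fixed.
No fact keeps Mateo as agent and Yusuf as recipient and at the foundry as setting while changing the thing; every other fact differs on something backgrounded. The reply stands.
(Fact (5) would refute a reading with focus on the recipient — but that is not what the question asks.)

0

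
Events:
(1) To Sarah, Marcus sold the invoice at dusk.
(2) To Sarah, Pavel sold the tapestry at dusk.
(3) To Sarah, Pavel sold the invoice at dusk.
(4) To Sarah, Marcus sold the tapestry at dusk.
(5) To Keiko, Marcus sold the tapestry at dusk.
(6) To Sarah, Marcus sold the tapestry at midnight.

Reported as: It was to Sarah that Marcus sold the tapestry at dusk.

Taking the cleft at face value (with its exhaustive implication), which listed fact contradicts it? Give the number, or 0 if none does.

5

Focus of the cleft: "Sarah" (the recipient). Presupposed background: Marcus as agent and the tapestry as thing and at dusk as setting.
The exhaustive reading says no other recipient fits that background.
Fact (5) shares the background but with recipient = Keiko; exhaustivity is violated.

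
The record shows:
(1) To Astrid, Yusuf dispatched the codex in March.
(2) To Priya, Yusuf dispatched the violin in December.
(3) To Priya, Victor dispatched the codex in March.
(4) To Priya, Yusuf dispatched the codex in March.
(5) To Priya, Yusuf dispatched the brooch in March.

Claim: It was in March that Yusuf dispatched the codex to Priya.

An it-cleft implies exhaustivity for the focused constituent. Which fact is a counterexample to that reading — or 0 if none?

0

The cleft puts "in March" in focus and presupposes the open proposition with same agent, thing, recipient (Yusuf / the codex / Priya).
The exhaustive reading says no other setting fits that background.
No listed fact matches the background with a different setting. Exhaustivity holds.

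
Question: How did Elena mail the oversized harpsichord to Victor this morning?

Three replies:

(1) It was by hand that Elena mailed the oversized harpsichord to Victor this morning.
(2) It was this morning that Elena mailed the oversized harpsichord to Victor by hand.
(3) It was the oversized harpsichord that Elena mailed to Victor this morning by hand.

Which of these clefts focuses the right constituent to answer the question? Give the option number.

The question word "how" targets the manner.
Option (1) clefts "by hand" — that matches what the question asks about.
Option (2) clefts "this morning" — the time, not what was asked.
Option (3) clefts "the oversized harpsichord" — the direct object, not what was asked.
So the congruent reply is (1).

1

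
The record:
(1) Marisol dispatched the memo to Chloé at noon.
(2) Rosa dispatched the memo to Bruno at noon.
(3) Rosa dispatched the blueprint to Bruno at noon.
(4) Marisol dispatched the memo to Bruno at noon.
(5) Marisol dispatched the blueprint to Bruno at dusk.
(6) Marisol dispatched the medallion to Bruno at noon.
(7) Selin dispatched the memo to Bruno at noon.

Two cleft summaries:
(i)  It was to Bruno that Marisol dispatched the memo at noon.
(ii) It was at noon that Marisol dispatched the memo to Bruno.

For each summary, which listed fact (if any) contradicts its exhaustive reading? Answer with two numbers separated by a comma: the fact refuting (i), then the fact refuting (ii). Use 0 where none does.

Summary (i) focuses "Bruno" (the recipient); background same agent, thing, setting (Marisol / the memo / at noon). Fact (1) matches that background with recipient = Chloé — refutes (i).
Summary (ii) focuses "at noon" (the setting); background same agent, thing, recipient (Marisol / the memo / Bruno). No fact matches that background with a different setting, so 0.

1, 0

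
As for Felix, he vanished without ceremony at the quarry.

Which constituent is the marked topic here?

The construction explicitly marks "Felix" as what the sentence is about — the topic.
The remainder of the clause is the comment (what is said about the topic).

Felix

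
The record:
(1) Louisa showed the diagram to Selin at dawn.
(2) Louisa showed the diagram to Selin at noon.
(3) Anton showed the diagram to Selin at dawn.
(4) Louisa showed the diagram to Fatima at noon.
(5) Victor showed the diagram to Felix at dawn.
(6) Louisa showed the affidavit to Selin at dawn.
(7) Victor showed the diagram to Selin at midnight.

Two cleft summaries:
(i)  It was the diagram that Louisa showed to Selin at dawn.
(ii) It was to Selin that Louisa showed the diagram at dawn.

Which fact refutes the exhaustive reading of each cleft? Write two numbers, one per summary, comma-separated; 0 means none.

(i): focus "the diagram". Looking for Louisa as agent and Selin as recipient and at dawn as setting with some other thing — fact (6) has the affidavit there. Refuted.
(ii): focus "Selin". No fact shares Louisa as agent and the diagram as thing and at dawn as setting with a different recipient. 0.

6, 0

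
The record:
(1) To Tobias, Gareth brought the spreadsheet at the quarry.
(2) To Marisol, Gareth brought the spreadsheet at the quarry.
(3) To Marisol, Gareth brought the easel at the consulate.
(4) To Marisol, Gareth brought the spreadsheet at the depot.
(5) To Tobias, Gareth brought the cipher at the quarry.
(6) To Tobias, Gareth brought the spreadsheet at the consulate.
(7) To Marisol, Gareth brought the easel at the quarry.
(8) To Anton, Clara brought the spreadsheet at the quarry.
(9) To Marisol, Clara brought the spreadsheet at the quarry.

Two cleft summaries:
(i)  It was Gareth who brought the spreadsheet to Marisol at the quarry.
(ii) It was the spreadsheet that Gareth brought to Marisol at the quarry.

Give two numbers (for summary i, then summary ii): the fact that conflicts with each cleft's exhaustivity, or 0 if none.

Summary (i) focuses "Gareth" (the agent); background same thing, recipient, setting (the spreadsheet / Marisol / at the quarry). Fact (9) matches that background with agent = Clara — refutes (i).
Summary (ii) focuses "the spreadsheet" (the thing); background same agent, recipient, setting (Gareth / Marisol / at the quarry). Fact (7) matches that background with thing = the easel — refutes (ii).

9, 7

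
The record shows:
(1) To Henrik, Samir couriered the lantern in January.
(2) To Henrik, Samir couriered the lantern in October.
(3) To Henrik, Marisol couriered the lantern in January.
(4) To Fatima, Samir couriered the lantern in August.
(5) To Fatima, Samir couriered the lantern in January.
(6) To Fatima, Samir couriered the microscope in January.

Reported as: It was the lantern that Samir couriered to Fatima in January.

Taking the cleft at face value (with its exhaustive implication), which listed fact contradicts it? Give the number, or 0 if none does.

Focus of the cleft: "the lantern" (the thing). Presupposed background: same agent, recipient, setting (Samir / Fatima / in January).
Exhaustivity: the lantern is the only thing satisfying that background.
Fact (6) shares the background but with thing = the microscope; exhaustivity is violated.

6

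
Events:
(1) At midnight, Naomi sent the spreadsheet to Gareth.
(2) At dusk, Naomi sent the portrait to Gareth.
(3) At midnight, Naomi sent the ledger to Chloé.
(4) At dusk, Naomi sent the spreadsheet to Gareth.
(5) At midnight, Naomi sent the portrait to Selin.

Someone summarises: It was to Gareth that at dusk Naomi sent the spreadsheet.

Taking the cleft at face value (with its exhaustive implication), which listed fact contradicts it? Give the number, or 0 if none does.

The cleft puts "Gareth" in focus and presupposes the open proposition with same agent, thing, setting (Naomi / the spreadsheet / at dusk).
The exhaustive reading says no other recipient fits that background.
Every other fact differs from the presupposition on some backgrounded slot, so none challenges the exhaustivity.

0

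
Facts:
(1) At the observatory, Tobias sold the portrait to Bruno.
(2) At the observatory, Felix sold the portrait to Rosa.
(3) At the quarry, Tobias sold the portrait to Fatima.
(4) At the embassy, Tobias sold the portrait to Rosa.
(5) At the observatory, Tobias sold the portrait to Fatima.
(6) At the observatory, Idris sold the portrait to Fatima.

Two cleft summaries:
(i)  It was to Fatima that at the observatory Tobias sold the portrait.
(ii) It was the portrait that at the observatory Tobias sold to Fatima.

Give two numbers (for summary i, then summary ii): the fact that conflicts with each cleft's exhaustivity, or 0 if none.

1, 0

(i): focus "Fatima". Looking for Tobias as agent and the portrait as thing and at the observatory as setting with some other recipient — fact (1) has Bruno there. Refuted.
(ii): focus "the portrait". No fact shares Tobias as agent and Fatima as recipient and at the observatory as setting with a different thing. 0.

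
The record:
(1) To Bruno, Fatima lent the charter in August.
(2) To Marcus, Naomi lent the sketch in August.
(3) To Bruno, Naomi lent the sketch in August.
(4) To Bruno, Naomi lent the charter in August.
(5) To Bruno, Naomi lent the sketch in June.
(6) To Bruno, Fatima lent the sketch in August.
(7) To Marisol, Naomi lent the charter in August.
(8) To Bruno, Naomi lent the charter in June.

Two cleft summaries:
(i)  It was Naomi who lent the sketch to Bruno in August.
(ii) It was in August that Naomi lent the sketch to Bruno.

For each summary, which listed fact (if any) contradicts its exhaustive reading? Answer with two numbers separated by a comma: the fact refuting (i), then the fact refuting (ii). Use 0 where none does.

6, 5

(i): focus "Naomi". Looking for the sketch as thing and Bruno as recipient and in August as setting with some other agent — fact (6) has Fatima there. Refuted.
(ii): focus "in August". Looking for Naomi as agent and the sketch as thing and Bruno as recipient with some other setting — fact (5) has in June there. Refuted.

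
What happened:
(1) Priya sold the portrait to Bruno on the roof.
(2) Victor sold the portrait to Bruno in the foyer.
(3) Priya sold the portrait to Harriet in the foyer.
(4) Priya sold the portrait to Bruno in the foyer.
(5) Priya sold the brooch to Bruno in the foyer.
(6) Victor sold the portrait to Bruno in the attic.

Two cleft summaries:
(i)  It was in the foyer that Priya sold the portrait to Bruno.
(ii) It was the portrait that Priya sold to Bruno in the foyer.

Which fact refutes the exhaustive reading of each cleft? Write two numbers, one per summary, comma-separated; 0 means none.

1, 5

(i): focus "in the foyer". Looking for Priya as agent and the portrait as thing and Bruno as recipient with some other setting — fact (1) has on the roof there. Refuted.
(ii): focus "the portrait". Looking for Priya as agent and Bruno as recipient and in the foyer as setting with some other thing — fact (5) has the brooch there. Refuted.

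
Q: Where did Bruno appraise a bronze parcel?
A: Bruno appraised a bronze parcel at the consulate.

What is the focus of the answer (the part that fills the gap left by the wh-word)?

at the consulate

The wh-word "where" asks about the location.
In the answer, "Bruno" and "a bronze parcel" are given — repeated from the question.
The constituent filling the location gap is "at the consulate"; that is the focus and would carry nuclear stress.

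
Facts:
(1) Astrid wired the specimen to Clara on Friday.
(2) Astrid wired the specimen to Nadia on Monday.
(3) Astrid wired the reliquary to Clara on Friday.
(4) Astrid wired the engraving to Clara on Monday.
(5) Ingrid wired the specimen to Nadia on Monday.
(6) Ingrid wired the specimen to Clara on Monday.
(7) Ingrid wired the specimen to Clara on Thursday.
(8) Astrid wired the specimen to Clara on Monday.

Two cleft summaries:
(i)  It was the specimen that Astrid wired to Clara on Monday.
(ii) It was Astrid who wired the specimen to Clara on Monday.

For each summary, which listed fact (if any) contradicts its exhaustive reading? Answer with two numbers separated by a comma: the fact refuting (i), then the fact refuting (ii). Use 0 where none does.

4, 6

Summary (i) focuses "the specimen" (the thing); background Astrid as agent and Clara as recipient and on Monday as setting. Fact (4) matches that background with thing = the engraving — refutes (i).
Summary (ii) focuses "Astrid" (the agent); background the specimen as thing and Clara as recipient and on Monday as setting. Fact (6) matches that background with agent = Ingrid — refutes (ii).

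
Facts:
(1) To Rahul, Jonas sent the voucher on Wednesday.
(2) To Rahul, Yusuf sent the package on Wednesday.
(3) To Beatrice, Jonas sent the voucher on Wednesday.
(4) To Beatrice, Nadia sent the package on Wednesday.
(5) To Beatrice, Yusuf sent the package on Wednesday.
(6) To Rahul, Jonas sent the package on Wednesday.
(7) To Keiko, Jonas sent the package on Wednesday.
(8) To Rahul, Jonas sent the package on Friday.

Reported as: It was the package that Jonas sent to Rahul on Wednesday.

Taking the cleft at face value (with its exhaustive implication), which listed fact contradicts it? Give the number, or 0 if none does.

1

Focus of the cleft: "the package" (the thing). Presupposed background: same agent, recipient, setting (Jonas / Rahul / on Wednesday).
Exhaustivity: the package is the only thing satisfying that background.
But fact (1) also has same agent, recipient, setting (Jonas / Rahul / on Wednesday), with thing = the voucher — so the exhaustive reading fails.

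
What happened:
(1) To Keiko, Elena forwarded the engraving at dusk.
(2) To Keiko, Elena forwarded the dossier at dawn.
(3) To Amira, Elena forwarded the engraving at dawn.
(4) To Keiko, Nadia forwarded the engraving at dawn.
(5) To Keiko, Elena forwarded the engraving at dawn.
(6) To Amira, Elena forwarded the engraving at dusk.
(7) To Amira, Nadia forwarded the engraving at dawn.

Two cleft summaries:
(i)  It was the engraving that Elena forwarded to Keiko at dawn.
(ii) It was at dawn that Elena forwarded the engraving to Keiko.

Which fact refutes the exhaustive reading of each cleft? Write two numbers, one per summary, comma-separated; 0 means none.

(i): focus "the engraving". Looking for agent = Elena, recipient = Keiko, setting = at dawn with some other thing — fact (2) has the dossier there. Refuted.
(ii): focus "at dawn". Looking for agent = Elena, thing = the engraving, recipient = Keiko with some other setting — fact (1) has at dusk there. Refuted.

2, 1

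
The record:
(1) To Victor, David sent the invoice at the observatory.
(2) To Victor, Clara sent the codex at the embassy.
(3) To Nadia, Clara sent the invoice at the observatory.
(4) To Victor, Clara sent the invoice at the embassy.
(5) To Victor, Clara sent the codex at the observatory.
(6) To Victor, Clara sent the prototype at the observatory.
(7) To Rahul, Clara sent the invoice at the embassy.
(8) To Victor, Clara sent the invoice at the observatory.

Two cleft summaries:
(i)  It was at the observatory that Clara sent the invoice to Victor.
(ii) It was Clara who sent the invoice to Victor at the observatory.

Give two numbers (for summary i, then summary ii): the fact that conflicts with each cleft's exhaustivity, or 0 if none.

Summary (i) focuses "at the observatory" (the setting); background agent = Clara, thing = the invoice, recipient = Victor. Fact (4) matches that background with setting = at the embassy — refutes (i).
Summary (ii) focuses "Clara" (the agent); background thing = the invoice, recipient = Victor, setting = at the observatory. Fact (1) matches that background with agent = David — refutes (ii).

4, 1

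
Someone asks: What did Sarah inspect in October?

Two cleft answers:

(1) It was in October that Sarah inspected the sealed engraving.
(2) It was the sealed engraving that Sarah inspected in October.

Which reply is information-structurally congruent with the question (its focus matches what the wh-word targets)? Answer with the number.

The question word "what" targets the direct object.
Option (1) clefts "in October" — the time, not what was asked.
Option (2) clefts "the sealed engraving" — that matches what the question asks about.
So the congruent reply is (2).

2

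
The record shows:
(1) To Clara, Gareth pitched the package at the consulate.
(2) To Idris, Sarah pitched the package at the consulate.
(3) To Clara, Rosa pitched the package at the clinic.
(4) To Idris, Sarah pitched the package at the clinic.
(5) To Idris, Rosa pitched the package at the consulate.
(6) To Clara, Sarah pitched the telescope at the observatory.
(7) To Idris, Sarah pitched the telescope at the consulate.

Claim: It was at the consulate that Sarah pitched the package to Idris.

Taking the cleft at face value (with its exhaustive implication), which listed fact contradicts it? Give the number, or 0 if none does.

Focus of the cleft: "at the consulate" (the setting). Presupposed background: agent = Sarah, thing = the package, recipient = Idris.
Exhaustivity: at the consulate is the only setting satisfying that background.
Fact (4) shares the background but with setting = at the clinic; exhaustivity is violated.

4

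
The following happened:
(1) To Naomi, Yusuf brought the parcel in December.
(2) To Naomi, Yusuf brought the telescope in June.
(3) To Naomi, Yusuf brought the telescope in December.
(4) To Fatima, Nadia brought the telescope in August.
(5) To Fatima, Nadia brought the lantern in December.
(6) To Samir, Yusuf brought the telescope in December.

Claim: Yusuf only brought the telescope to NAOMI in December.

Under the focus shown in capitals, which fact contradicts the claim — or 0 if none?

The capitals mark "Naomi" as focus. So "only" rules out other recipients, with the rest (same agent, thing, setting (Yusuf / the telescope / in December)) as background.
Fact (6) matches on same agent, thing, setting (Yusuf / the telescope / in December), but has recipient = Samir instead. That refutes the claim.

6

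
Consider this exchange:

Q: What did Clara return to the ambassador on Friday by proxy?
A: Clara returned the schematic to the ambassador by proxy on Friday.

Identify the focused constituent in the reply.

the schematic

The wh-word "what" asks about the direct object.
In the answer, "Clara", "to the ambassador", "by proxy" and "on Friday" are given — repeated from the question.
The constituent filling the direct object gap is "the schematic"; that is the focus and would carry nuclear stress.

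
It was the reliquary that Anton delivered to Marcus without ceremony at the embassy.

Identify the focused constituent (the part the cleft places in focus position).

the reliquary

In an it-cleft "It was X that/who ...", the clefted constituent X is the focus; the that/who-clause expresses the presupposed open proposition.
Here the focus is "the reliquary". The backgrounded (presupposed) material includes "Anton", "to Marcus", "at the embassy" and "without ceremony".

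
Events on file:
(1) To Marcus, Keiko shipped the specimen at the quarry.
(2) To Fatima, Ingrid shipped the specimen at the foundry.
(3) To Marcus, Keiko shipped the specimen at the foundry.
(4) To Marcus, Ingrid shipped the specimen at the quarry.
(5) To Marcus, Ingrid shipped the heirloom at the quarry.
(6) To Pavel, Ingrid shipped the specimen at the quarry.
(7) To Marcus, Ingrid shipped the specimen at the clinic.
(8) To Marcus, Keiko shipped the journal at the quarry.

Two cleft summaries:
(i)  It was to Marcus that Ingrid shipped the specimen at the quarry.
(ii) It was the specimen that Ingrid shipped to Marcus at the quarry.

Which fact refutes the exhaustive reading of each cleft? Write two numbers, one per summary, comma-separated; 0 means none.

(i): focus "Marcus". Looking for agent = Ingrid, thing = the specimen, setting = at the quarry with some other recipient — fact (6) has Pavel there. Refuted.
(ii): focus "the specimen". Looking for agent = Ingrid, recipient = Marcus, setting = at the quarry with some other thing — fact (5) has the heirloom there. Refuted.

6, 5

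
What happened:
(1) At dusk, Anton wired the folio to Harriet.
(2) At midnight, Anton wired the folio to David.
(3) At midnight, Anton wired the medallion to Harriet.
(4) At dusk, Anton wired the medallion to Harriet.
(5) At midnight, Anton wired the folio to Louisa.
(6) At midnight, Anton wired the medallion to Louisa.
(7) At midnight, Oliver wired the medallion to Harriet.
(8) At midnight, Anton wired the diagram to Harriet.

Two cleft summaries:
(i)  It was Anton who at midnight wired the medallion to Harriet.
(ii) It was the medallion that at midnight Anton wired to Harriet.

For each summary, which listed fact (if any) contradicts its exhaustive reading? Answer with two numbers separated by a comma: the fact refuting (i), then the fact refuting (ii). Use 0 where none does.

7, 8

Summary (i) focuses "Anton" (the agent); background same thing, recipient, setting (the medallion / Harriet / at midnight). Fact (7) matches that background with agent = Oliver — refutes (i).
Summary (ii) focuses "the medallion" (the thing); background same agent, recipient, setting (Anton / Harriet / at midnight). Fact (8) matches that background with thing = the diagram — refutes (ii).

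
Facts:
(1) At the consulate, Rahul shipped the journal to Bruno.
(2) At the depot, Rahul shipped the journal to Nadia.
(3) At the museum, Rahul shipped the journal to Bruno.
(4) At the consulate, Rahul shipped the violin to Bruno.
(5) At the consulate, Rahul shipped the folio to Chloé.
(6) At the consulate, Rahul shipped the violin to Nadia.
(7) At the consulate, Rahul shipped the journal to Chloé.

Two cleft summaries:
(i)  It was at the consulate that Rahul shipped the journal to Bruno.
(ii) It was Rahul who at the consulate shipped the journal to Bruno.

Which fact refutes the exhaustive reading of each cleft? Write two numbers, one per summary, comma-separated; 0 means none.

Summary (i) focuses "at the consulate" (the setting); background same agent, thing, recipient (Rahul / the journal / Bruno). Fact (3) matches that background with setting = at the museum — refutes (i).
Summary (ii) focuses "Rahul" (the agent); background same thing, recipient, setting (the journal / Bruno / at the consulate). No fact matches that background with a different agent, so 0.

3, 0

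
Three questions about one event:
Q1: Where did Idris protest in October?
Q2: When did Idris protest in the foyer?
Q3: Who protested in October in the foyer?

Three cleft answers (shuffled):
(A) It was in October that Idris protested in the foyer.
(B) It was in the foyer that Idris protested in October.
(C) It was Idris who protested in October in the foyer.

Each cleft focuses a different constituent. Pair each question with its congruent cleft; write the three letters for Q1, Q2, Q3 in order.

BAC

Q1 asks about the location; cleft (B) focuses "in the foyer", which is the location — so Q1 → B.
Q2 asks about the time; cleft (A) focuses "in October", which is the time — so Q2 → A.
Q3 asks about the subject (agent); cleft (C) focuses "Idris", which is the subject (agent) — so Q3 → C.
Mapping: Q1→B, Q2→A, Q3→C.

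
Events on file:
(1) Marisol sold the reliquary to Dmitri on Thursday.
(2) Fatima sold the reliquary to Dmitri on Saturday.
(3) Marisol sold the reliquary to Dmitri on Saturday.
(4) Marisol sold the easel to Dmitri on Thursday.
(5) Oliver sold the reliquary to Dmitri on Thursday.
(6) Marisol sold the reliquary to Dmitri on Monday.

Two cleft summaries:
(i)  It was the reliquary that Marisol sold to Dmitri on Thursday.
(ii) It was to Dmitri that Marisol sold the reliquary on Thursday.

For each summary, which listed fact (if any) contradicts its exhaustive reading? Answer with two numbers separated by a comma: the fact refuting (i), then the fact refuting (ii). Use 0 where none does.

4, 0

(i): focus "the reliquary". Looking for same agent, recipient, setting (Marisol / Dmitri / on Thursday) with some other thing — fact (4) has the easel there. Refuted.
(ii): focus "Dmitri". No fact shares same agent, thing, setting (Marisol / the reliquary / on Thursday) with a different recipient. 0.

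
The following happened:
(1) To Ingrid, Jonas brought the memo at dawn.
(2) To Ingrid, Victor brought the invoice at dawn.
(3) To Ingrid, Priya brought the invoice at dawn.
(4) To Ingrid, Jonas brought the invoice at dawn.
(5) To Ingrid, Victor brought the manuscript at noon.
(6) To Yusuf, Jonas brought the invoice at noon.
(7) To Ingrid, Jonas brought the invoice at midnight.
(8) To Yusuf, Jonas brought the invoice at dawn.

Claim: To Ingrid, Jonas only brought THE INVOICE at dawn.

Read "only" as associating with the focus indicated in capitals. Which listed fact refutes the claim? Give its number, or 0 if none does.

The capitals mark "the invoice" as focus. So "only" rules out other things, with the rest (same agent, recipient, setting (Jonas / Ingrid / at dawn)) as background.
Fact (1) shares the background but differs in thing (the memo) — a counterexample.

1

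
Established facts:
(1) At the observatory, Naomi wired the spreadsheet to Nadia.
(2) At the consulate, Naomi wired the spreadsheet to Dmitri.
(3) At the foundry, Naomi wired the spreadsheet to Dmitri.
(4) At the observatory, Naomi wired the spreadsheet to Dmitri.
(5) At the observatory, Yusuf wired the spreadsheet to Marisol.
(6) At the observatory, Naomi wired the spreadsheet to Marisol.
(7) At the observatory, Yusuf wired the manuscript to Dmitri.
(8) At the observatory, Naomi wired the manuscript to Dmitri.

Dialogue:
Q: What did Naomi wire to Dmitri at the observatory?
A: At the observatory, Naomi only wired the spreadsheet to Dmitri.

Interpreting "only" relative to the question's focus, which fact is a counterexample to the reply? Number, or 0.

The question "What did ...?" targets the thing, so in the reply the focus falls on "the spreadsheet".
So "only" ranges over things; the rest (agent = Naomi, recipient = Dmitri, setting = at the observatory) is presupposed.
Fact (8) shares the background with a different thing (the manuscript) — counterexample.
(Fact (2) would refute a reading with focus on the setting — but that is not what the question asks.)

8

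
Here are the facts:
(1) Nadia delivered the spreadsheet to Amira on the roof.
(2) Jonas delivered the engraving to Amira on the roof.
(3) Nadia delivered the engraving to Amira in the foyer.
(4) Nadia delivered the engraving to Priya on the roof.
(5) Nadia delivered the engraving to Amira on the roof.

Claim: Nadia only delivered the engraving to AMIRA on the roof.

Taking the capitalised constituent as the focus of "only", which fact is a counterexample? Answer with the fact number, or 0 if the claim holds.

4

The capitals mark "Amira" as focus. So "only" rules out other recipients, with the rest (agent = Nadia, thing = the engraving, setting = on the roof) as background.
Fact (4) shares the background but differs in recipient (Priya) — a counterexample.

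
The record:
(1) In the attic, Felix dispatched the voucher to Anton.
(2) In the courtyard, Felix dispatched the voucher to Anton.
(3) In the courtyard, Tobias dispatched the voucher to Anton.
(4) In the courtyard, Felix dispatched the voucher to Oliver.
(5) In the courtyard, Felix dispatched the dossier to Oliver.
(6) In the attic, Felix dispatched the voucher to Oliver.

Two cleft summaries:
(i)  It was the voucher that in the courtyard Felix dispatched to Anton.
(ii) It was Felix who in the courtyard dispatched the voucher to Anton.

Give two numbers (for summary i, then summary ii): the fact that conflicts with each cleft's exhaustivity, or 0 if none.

0, 3

(i): focus "the voucher". No fact shares Felix as agent and Anton as recipient and in the courtyard as setting with a different thing. 0.
(ii): focus "Felix". Looking for the voucher as thing and Anton as recipient and in the courtyard as setting with some other agent — fact (3) has Tobias there. Refuted.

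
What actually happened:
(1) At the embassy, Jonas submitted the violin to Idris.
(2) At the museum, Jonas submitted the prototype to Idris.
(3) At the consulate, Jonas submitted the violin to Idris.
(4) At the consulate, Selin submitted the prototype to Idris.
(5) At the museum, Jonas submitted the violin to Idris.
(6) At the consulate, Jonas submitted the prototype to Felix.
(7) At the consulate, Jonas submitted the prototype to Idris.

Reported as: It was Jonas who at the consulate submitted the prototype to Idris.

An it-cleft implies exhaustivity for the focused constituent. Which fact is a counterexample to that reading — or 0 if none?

Focus of the cleft: "Jonas" (the agent). Presupposed background: thing = the prototype, recipient = Idris, setting = at the consulate.
Exhaustivity: Jonas is the only agent satisfying that background.
Fact (4) shares the background but with agent = Selin; exhaustivity is violated.

4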